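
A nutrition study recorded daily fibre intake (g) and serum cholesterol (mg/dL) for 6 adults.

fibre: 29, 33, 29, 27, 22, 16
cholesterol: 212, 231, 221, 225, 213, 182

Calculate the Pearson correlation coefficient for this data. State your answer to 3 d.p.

0.896

n = 6, Σx = 156, Σy = 1284, Σx² = 4240, Σy² = 276264, Σxy = 33853
nΣxy − ΣxΣy = 203118 − 200304 = 2814
nΣx² − (Σx)² = 25440 − 24336 = 1104; nΣy² − (Σy)² = 1657584 − 1648656 = 8928
r = 2814 / √(1104 × 8928) = 2814 / 3139.5082 ≈ 0.896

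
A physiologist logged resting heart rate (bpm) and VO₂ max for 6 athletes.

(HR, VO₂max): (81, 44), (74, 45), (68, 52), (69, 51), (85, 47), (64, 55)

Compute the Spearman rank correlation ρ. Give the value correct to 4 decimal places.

Rank HR: 5, 4, 2, 3, 6, 1
Rank VO₂max: 1, 2, 5, 4, 3, 6
d = rank(HR) − rank(VO₂max): 4, 2, -3, -1, 3, -5; Σd² = 64
ρ = 1 − 6Σd² / [n(n²−1)] = 1 − 6×64 / (6×35) = 1 − 384/210 ≈ -0.8286

-0.8286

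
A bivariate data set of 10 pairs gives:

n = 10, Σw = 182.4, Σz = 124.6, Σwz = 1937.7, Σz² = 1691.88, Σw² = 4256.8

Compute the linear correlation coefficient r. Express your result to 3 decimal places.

r = (nΣwz − ΣwΣz) / √[(nΣw² − (Σw)²)(nΣz² − (Σz)²)]
Numerator: 10×1937.7 − 182.4×124.6 = -3350.04
Denominator: √[(42568 − 33269.76)(16918.8 − 15525.16)] = √[9298.24 × 1393.64] = 3599.7777
r = -3350.04 / 3599.7777 ≈ -0.931

-0.931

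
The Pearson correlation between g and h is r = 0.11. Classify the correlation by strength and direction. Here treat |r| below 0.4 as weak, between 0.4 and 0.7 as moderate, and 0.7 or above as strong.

weak positive

r = 0.11 > 0 so the relationship is positive.
|r| = 0.11, which falls in the weak range.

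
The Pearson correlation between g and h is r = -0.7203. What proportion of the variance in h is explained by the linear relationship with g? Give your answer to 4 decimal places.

0.5188

r² = (-0.7203)² = 0.5188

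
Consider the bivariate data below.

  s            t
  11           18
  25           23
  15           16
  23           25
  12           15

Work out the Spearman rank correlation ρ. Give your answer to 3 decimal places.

0.600

Rank s: 1, 5, 3, 4, 2
Rank t: 3, 4, 2, 5, 1
d = rank(s) − rank(t): -2, 1, 1, -1, 1; Σd² = 8
ρ = 1 − 6Σd² / [n(n²−1)] = 1 − 6×8 / (5×24) = 1 − 48/120 ≈ 0.600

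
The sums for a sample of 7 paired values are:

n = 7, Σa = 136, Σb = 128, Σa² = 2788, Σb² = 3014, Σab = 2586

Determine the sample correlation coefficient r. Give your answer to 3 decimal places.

0.316

r = (nΣab − ΣaΣb) / √[(nΣa² − (Σa)²)(nΣb² − (Σb)²)]
Numerator: 7×2586 − 136×128 = 694
Denominator: √[(19516 − 18496)(21098 − 16384)] = √[1020 × 4714] = 2192.7791
r = 694 / 2192.7791 ≈ 0.316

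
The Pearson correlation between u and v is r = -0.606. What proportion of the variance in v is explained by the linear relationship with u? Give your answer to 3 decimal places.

0.367

r² = (-0.606)² = 0.367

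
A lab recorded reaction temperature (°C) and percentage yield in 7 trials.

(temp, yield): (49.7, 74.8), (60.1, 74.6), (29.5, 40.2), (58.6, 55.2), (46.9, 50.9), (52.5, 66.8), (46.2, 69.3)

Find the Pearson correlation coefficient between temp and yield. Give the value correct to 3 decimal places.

0.657

n = 7, Σx = 343.5, Σy = 431.8, Σx² = 17476.61, Σy² = 27678.82, Σxy = 21717.51
nΣxy − ΣxΣy = 152022.57 − 148323.3 = 3699.27
nΣx² − (Σx)² = 122336.27 − 117992.25 = 4344.02; nΣy² − (Σy)² = 193751.74 − 186451.24 = 7300.5
r = 3699.27 / √(4344.02 × 7300.5) = 3699.27 / 5631.4757 ≈ 0.657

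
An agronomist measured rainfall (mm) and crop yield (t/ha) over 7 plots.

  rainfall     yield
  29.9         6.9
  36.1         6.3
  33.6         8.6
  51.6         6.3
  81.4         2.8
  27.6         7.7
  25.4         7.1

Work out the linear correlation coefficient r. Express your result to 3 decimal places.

n = 7, Σx = 285.6, Σy = 45.7, Σx² = 14021.62, Σy² = 318.49, Σxy = 1668.56
nΣxy − ΣxΣy = 11679.92 − 13051.92 = -1372
nΣx² − (Σx)² = 98151.34 − 81567.36 = 16583.98; nΣy² − (Σy)² = 2229.43 − 2088.49 = 140.94
r = -1372 / √(16583.98 × 140.94) = -1372 / 1528.8382 ≈ -0.897

-0.897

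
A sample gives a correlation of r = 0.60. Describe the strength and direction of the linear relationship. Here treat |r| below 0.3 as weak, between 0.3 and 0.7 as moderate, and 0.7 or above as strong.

r = 0.60 > 0 so the relationship is positive.
|r| = 0.60, which falls in the moderate range.

moderate positive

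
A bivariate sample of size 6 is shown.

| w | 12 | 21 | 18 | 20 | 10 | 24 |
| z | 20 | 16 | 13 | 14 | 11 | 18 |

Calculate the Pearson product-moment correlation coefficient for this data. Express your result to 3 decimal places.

0.244

n = 6, Σw = 105, Σz = 92, Σw² = 1985, Σz² = 1466, Σwz = 1632
nΣwz − ΣwΣz = 9792 − 9660 = 132
nΣw² − (Σw)² = 11910 − 11025 = 885; nΣz² − (Σz)² = 8796 − 8464 = 332
r = 132 / √(885 × 332) = 132 / 542.0517 ≈ 0.244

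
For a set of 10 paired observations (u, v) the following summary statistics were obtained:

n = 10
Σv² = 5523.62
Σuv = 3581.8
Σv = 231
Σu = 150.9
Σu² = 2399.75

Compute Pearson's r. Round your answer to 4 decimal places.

0.6330

r = (nΣuv − ΣuΣv) / √[(nΣu² − (Σu)²)(nΣv² − (Σv)²)]
Numerator: 10×3581.8 − 150.9×231 = 960.1
Denominator: √[(23997.5 − 22770.81)(55236.2 − 53361)] = √[1226.69 × 1875.2] = 1516.6704
r = 960.1 / 1516.6704 ≈ 0.6330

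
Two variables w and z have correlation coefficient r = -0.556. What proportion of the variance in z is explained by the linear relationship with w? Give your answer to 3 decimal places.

r² = (-0.556)² = 0.309

0.309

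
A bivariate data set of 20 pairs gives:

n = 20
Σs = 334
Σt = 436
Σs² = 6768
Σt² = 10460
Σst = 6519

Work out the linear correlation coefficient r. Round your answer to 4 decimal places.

-0.7148

r = (nΣst − ΣsΣt) / √[(nΣs² − (Σs)²)(nΣt² − (Σt)²)]
Numerator: 20×6519 − 334×436 = -15244
Denominator: √[(135360 − 111556)(209200 − 190096)] = √[23804 × 19104] = 21324.9060
r = -15244 / 21324.9060 ≈ -0.7148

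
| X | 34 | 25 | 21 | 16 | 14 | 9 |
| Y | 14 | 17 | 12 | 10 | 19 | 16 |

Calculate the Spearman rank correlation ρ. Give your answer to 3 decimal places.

Rank X: 6, 5, 4, 3, 2, 1
Rank Y: 3, 5, 2, 1, 6, 4
d = rank(X) − rank(Y): 3, 0, 2, 2, -4, -3; Σd² = 42
ρ = 1 − 6Σd² / [n(n²−1)] = 1 − 6×42 / (6×35) = 1 − 252/210 ≈ -0.200

-0.200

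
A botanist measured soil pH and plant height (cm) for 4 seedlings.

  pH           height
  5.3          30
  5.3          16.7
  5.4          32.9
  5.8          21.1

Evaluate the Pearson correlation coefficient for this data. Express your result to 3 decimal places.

-0.234

n = 4, Σx = 21.8, Σy = 100.7, Σx² = 118.98, Σy² = 2706.51, Σxy = 547.55
nΣxy − ΣxΣy = 2190.2 − 2195.26 = -5.06
nΣx² − (Σx)² = 475.92 − 475.24 = 0.68; nΣy² − (Σy)² = 10826.04 − 10140.49 = 685.55
r = -5.06 / √(0.68 × 685.55) = -5.06 / 21.5911 ≈ -0.234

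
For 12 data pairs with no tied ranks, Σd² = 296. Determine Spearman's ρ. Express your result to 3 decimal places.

-0.035

ρ = 1 − 6Σd² / [n(n²−1)] = 1 − 6×296 / (12×143)
  = 1 − 1776/1716 = 1 − 1.0350 ≈ -0.035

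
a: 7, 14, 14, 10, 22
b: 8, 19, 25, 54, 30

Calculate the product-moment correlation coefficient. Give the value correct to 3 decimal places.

n = 5, Σa = 67, Σb = 136, Σa² = 1025, Σb² = 4866, Σab = 1872
nΣab − ΣaΣb = 9360 − 9112 = 248
nΣa² − (Σa)² = 5125 − 4489 = 636; nΣb² − (Σb)² = 24330 − 18496 = 5834
r = 248 / √(636 × 5834) = 248 / 1926.2461 ≈ 0.129

0.129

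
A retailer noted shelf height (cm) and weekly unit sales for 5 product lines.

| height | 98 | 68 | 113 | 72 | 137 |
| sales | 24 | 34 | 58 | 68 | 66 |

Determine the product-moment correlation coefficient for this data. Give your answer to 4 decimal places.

0.3304

n = 5, Σx = 488, Σy = 250, Σx² = 50950, Σy² = 14076, Σxy = 25156
nΣxy − ΣxΣy = 125780 − 122000 = 3780
nΣx² − (Σx)² = 254750 − 238144 = 16606; nΣy² − (Σy)² = 70380 − 62500 = 7880
r = 3780 / √(16606 × 7880) = 3780 / 11439.1993 ≈ 0.3304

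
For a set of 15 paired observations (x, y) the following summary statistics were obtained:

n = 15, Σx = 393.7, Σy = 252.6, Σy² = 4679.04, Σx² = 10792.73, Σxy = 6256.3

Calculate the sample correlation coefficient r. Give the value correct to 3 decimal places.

r = (nΣxy − ΣxΣy) / √[(nΣx² − (Σx)²)(nΣy² − (Σy)²)]
Numerator: 15×6256.3 − 393.7×252.6 = -5604.12
Denominator: √[(161890.95 − 154999.69)(70185.6 − 63806.76)] = √[6891.26 × 6378.84] = 6630.1014
r = -5604.12 / 6630.1014 ≈ -0.845

-0.845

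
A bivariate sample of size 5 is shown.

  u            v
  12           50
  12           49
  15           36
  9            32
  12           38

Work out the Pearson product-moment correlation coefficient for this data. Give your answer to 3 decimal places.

n = 5, Σu = 60, Σv = 205, Σu² = 738, Σv² = 8665, Σuv = 2472
nΣuv − ΣuΣv = 12360 − 12300 = 60
nΣu² − (Σu)² = 3690 − 3600 = 90; nΣv² − (Σv)² = 43325 − 42025 = 1300
r = 60 / √(90 × 1300) = 60 / 342.0526 ≈ 0.175

0.175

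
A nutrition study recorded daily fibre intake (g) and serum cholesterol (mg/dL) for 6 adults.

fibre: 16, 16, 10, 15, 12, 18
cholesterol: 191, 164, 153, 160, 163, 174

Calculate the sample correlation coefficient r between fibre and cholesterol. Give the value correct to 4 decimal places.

0.6366

n = 6, Σx = 87, Σy = 1005, Σx² = 1305, Σy² = 169231, Σxy = 14698
nΣxy − ΣxΣy = 88188 − 87435 = 753
nΣx² − (Σx)² = 7830 − 7569 = 261; nΣy² − (Σy)² = 1015386 − 1010025 = 5361
r = 753 / √(261 × 5361) = 753 / 1182.8867 ≈ 0.6366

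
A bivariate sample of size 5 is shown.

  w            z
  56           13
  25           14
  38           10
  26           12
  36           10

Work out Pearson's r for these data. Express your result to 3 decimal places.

-0.065

n = 5, Σw = 181, Σz = 59, Σw² = 7177, Σz² = 709, Σwz = 2130
nΣwz − ΣwΣz = 10650 − 10679 = -29
nΣw² − (Σw)² = 35885 − 32761 = 3124; nΣz² − (Σz)² = 3545 − 3481 = 64
r = -29 / √(3124 × 64) = -29 / 447.1420 ≈ -0.065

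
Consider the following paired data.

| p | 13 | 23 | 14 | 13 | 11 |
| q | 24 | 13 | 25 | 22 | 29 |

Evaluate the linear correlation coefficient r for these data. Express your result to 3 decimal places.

-0.950

n = 5, Σp = 74, Σq = 113, Σp² = 1184, Σq² = 2695, Σpq = 1566
nΣpq − ΣpΣq = 7830 − 8362 = -532
nΣp² − (Σp)² = 5920 − 5476 = 444; nΣq² − (Σq)² = 13475 − 12769 = 706
r = -532 / √(444 × 706) = -532 / 559.8786 ≈ -0.950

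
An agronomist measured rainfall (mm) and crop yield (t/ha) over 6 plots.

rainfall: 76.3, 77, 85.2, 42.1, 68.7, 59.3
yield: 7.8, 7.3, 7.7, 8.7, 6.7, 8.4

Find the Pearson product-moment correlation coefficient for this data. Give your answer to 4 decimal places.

-0.6335

n = 6, Σx = 408.6, Σy = 46.6, Σx² = 29018.32, Σy² = 364.56, Σxy = 3137.96
nΣxy − ΣxΣy = 18827.76 − 19040.76 = -213
nΣx² − (Σx)² = 174109.92 − 166953.96 = 7155.96; nΣy² − (Σy)² = 2187.36 − 2171.56 = 15.8
r = -213 / √(7155.96 × 15.8) = -213 / 336.2502 ≈ -0.6335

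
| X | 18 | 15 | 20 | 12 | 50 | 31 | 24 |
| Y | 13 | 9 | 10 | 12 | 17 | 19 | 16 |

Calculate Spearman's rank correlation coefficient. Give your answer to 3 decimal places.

Rank X: 3, 2, 4, 1, 7, 6, 5
Rank Y: 4, 1, 2, 3, 6, 7, 5
d = rank(X) − rank(Y): -1, 1, 2, -2, 1, -1, 0; Σd² = 12
ρ = 1 − 6Σd² / [n(n²−1)] = 1 − 6×12 / (7×48) = 1 − 72/336 ≈ 0.786

0.786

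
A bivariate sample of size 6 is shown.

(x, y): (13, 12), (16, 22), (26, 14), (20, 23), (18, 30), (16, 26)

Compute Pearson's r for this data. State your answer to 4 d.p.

-0.1230

n = 6, Σx = 109, Σy = 127, Σx² = 2081, Σy² = 2929, Σxy = 2288
nΣxy − ΣxΣy = 13728 − 13843 = -115
nΣx² − (Σx)² = 12486 − 11881 = 605; nΣy² − (Σy)² = 17574 − 16129 = 1445
r = -115 / √(605 × 1445) = -115 / 935.0000 ≈ -0.1230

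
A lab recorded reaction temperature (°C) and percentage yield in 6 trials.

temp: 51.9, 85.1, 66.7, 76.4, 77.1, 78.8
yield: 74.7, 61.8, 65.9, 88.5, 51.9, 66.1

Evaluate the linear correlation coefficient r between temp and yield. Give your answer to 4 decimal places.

n = 6, Σx = 436, Σy = 408.9, Σx² = 32375.32, Σy² = 28637.21, Σxy = 29503.21
nΣxy − ΣxΣy = 177019.26 − 178280.4 = -1261.14
nΣx² − (Σx)² = 194251.92 − 190096 = 4155.92; nΣy² − (Σy)² = 171823.26 − 167199.21 = 4624.05
r = -1261.14 / √(4155.92 × 4624.05) = -1261.14 / 4383.7406 ≈ -0.2877

-0.2877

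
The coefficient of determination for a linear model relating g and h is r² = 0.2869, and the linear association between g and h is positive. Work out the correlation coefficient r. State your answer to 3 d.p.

0.536

|r| = √0.2869 = 0.536
The association is positive, so r = 0.536.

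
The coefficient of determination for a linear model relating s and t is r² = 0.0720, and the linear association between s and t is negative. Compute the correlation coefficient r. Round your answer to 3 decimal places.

|r| = √0.0720 = 0.268
The association is negative, so r = −0.268.

-0.268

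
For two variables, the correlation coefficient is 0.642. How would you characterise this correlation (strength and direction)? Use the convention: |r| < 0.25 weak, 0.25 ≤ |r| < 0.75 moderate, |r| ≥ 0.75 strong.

r = 0.642 > 0 so the relationship is positive.
|r| = 0.642, which falls in the moderate range.

moderate positive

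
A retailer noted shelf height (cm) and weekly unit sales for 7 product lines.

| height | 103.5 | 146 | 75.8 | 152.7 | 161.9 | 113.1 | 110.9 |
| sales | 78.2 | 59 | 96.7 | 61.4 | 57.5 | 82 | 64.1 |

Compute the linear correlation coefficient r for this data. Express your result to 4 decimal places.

n = 7, Σx = 863.9, Σy = 498.9, Σx² = 112393.21, Σy² = 36856.15, Σxy = 59105.48
nΣxy − ΣxΣy = 413738.36 − 430999.71 = -17261.35
nΣx² − (Σx)² = 786752.47 − 746323.21 = 40429.26; nΣy² − (Σy)² = 257993.05 − 248901.21 = 9091.84
r = -17261.35 / √(40429.26 × 9091.84) = -17261.35 / 19172.2811 ≈ -0.9003

-0.9003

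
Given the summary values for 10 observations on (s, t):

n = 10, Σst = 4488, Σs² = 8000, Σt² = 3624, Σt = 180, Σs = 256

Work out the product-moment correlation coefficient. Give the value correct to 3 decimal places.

-0.161

r = (nΣst − ΣsΣt) / √[(nΣs² − (Σs)²)(nΣt² − (Σt)²)]
Numerator: 10×4488 − 256×180 = -1200
Denominator: √[(80000 − 65536)(36240 − 32400)] = √[14464 × 3840] = 7452.6344
r = -1200 / 7452.6344 ≈ -0.161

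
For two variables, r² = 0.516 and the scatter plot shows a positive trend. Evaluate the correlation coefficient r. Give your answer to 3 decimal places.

|r| = √0.516 = 0.718
The association is positive, so r = 0.718.

0.718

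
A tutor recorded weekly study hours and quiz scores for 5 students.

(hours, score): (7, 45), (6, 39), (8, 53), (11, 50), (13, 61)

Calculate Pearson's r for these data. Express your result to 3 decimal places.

0.868

n = 5, Σx = 45, Σy = 248, Σx² = 439, Σy² = 12576, Σxy = 2316
nΣxy − ΣxΣy = 11580 − 11160 = 420
nΣx² − (Σx)² = 2195 − 2025 = 170; nΣy² − (Σy)² = 62880 − 61504 = 1376
r = 420 / √(170 × 1376) = 420 / 483.6528 ≈ 0.868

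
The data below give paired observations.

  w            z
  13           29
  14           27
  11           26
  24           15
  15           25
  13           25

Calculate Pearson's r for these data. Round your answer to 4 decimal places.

n = 6, Σw = 90, Σz = 147, Σw² = 1456, Σz² = 3721, Σwz = 2101
nΣwz − ΣwΣz = 12606 − 13230 = -624
nΣw² − (Σw)² = 8736 − 8100 = 636; nΣz² − (Σz)² = 22326 − 21609 = 717
r = -624 / √(636 × 717) = -624 / 675.2866 ≈ -0.9241

-0.9241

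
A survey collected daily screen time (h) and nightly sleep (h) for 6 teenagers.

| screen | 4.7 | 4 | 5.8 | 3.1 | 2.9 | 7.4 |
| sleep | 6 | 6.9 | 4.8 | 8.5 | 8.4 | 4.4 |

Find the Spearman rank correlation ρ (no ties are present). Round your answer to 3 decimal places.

Rank screen: 4, 3, 5, 2, 1, 6
Rank sleep: 3, 4, 2, 6, 5, 1
d = rank(screen) − rank(sleep): 1, -1, 3, -4, -4, 5; Σd² = 68
ρ = 1 − 6Σd² / [n(n²−1)] = 1 − 6×68 / (6×35) = 1 − 408/210 ≈ -0.943

-0.943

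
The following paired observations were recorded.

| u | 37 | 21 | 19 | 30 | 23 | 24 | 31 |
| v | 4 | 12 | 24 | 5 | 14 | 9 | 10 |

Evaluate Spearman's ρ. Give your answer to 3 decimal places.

-0.857

Rank u: 7, 2, 1, 5, 3, 4, 6
Rank v: 1, 5, 7, 2, 6, 3, 4
d = rank(u) − rank(v): 6, -3, -6, 3, -3, 1, 2; Σd² = 104
ρ = 1 − 6Σd² / [n(n²−1)] = 1 − 6×104 / (7×48) = 1 − 624/336 ≈ -0.857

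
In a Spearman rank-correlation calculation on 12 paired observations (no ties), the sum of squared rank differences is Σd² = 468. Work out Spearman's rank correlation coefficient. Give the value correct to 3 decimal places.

ρ = 1 − 6Σd² / [n(n²−1)] = 1 − 6×468 / (12×143)
  = 1 − 2808/1716 = 1 − 1.6364 ≈ -0.636

-0.636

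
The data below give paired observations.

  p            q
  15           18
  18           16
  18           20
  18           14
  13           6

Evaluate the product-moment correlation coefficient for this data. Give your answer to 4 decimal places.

0.6913

n = 5, Σp = 82, Σq = 74, Σp² = 1366, Σq² = 1212, Σpq = 1248
nΣpq − ΣpΣq = 6240 − 6068 = 172
nΣp² − (Σp)² = 6830 − 6724 = 106; nΣq² − (Σq)² = 6060 − 5476 = 584
r = 172 / √(106 × 584) = 172 / 248.8051 ≈ 0.6913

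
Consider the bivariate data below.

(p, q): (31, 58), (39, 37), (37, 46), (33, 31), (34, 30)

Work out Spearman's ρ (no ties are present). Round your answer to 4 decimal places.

Rank p: 1, 5, 4, 2, 3
Rank q: 5, 3, 4, 2, 1
d = rank(p) − rank(q): -4, 2, 0, 0, 2; Σd² = 24
ρ = 1 − 6Σd² / [n(n²−1)] = 1 − 6×24 / (5×24) = 1 − 144/120 ≈ -0.2000

-0.2000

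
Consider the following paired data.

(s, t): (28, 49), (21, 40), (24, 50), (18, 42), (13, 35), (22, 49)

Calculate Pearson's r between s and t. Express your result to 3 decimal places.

n = 6, Σs = 126, Σt = 265, Σs² = 2778, Σt² = 11891, Σst = 5701
nΣst − ΣsΣt = 34206 − 33390 = 816
nΣs² − (Σs)² = 16668 − 15876 = 792; nΣt² − (Σt)² = 71346 − 70225 = 1121
r = 816 / √(792 × 1121) = 816 / 942.2484 ≈ 0.866

0.866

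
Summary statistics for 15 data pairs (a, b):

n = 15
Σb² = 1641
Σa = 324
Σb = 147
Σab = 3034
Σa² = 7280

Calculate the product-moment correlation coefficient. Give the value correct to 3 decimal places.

-0.594

r = (nΣab − ΣaΣb) / √[(nΣa² − (Σa)²)(nΣb² − (Σb)²)]
Numerator: 15×3034 − 324×147 = -2118
Denominator: √[(109200 − 104976)(24615 − 21609)] = √[4224 × 3006] = 3563.3333
r = -2118 / 3563.3333 ≈ -0.594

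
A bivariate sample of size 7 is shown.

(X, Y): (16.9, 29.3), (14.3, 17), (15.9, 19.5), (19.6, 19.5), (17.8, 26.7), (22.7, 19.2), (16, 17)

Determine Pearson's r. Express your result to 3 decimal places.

n = 7, ΣX = 123.2, ΣY = 148.2, ΣX² = 2215.2, ΣY² = 3278.52, ΣXY = 2613.62
nΣXY − ΣXΣY = 18295.34 − 18258.24 = 37.1
nΣX² − (ΣX)² = 15506.4 − 15178.24 = 328.16; nΣY² − (ΣY)² = 22949.64 − 21963.24 = 986.4
r = 37.1 / √(328.16 × 986.4) = 37.1 / 568.9438 ≈ 0.065

0.065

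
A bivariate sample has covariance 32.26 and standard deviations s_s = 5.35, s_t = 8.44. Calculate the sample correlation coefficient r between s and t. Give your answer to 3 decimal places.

r = Cov(s,t) / (s_s · s_t) = 32.26 / (5.35 × 8.44)
  = 32.26 / 45.1540 ≈ 0.714

0.714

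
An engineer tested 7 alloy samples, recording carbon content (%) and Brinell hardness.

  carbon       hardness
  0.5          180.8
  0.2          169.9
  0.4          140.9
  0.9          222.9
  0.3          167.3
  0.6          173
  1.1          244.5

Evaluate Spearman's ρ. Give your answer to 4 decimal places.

0.8214

Rank carbon: 4, 1, 3, 6, 2, 5, 7
Rank hardness: 5, 3, 1, 6, 2, 4, 7
d = rank(carbon) − rank(hardness): -1, -2, 2, 0, 0, 1, 0; Σd² = 10
ρ = 1 − 6Σd² / [n(n²−1)] = 1 − 6×10 / (7×48) = 1 − 60/336 ≈ 0.8214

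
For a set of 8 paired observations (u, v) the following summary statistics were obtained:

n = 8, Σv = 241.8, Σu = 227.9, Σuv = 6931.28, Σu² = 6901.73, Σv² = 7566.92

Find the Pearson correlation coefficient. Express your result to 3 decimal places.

r = (nΣuv − ΣuΣv) / √[(nΣu² − (Σu)²)(nΣv² − (Σv)²)]
Numerator: 8×6931.28 − 227.9×241.8 = 344.02
Denominator: √[(55213.84 − 51938.41)(60535.36 − 58467.24)] = √[3275.43 × 2068.12] = 2602.6875
r = 344.02 / 2602.6875 ≈ 0.132

0.132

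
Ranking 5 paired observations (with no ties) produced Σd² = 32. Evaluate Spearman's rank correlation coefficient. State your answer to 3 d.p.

-0.600

ρ = 1 − 6Σd² / [n(n²−1)] = 1 − 6×32 / (5×24)
  = 1 − 192/120 = 1 − 1.6000 ≈ -0.600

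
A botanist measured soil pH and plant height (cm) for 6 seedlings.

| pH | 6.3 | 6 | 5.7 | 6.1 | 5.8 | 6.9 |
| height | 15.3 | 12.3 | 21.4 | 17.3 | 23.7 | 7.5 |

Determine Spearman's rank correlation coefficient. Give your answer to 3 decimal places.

Rank pH: 5, 3, 1, 4, 2, 6
Rank height: 3, 2, 5, 4, 6, 1
d = rank(pH) − rank(height): 2, 1, -4, 0, -4, 5; Σd² = 62
ρ = 1 − 6Σd² / [n(n²−1)] = 1 − 6×62 / (6×35) = 1 − 372/210 ≈ -0.771

-0.771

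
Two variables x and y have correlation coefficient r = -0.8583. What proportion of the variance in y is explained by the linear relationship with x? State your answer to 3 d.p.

0.737

r² = (-0.8583)² = 0.737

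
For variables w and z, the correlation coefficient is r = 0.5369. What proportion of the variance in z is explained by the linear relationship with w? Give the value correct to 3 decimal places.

r² = (0.5369)² = 0.288

0.288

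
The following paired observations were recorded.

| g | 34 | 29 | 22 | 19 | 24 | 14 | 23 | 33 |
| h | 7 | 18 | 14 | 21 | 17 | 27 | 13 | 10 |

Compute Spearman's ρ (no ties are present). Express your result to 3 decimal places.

-0.786

Rank g: 8, 6, 3, 2, 5, 1, 4, 7
Rank h: 1, 6, 4, 7, 5, 8, 3, 2
d = rank(g) − rank(h): 7, 0, -1, -5, 0, -7, 1, 5; Σd² = 150
ρ = 1 − 6Σd² / [n(n²−1)] = 1 − 6×150 / (8×63) = 1 − 900/504 ≈ -0.786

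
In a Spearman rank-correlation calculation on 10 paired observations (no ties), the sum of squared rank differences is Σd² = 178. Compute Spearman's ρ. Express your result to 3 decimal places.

-0.079

ρ = 1 − 6Σd² / [n(n²−1)] = 1 − 6×178 / (10×99)
  = 1 − 1068/990 = 1 − 1.0788 ≈ -0.079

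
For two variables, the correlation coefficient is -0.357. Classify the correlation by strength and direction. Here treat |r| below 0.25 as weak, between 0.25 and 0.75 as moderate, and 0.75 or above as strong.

r = -0.357 < 0 so the relationship is negative.
|r| = 0.357, which falls in the moderate range.

moderate negative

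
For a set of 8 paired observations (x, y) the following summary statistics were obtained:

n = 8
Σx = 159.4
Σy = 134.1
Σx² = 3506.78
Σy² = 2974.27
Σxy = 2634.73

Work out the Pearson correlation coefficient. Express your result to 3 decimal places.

r = (nΣxy − ΣxΣy) / √[(nΣx² − (Σx)²)(nΣy² − (Σy)²)]
Numerator: 8×2634.73 − 159.4×134.1 = -297.7
Denominator: √[(28054.24 − 25408.36)(23794.16 − 17982.81)] = √[2645.88 × 5811.35] = 3921.2415
r = -297.7 / 3921.2415 ≈ -0.076

-0.076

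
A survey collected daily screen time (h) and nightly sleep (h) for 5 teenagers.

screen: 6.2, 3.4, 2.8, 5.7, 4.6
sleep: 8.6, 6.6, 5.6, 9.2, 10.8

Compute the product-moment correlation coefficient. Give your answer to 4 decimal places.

0.6909

n = 5, Σx = 22.7, Σy = 40.8, Σx² = 111.49, Σy² = 350.16, Σxy = 193.56
nΣxy − ΣxΣy = 967.8 − 926.16 = 41.64
nΣx² − (Σx)² = 557.45 − 515.29 = 42.16; nΣy² − (Σy)² = 1750.8 − 1664.64 = 86.16
r = 41.64 / √(42.16 × 86.16) = 41.64 / 60.2703 ≈ 0.6909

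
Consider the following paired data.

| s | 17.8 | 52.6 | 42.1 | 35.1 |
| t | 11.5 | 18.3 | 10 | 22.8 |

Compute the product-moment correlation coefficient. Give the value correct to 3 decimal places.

0.300

n = 4, Σs = 147.6, Σt = 62.6, Σs² = 6088.02, Σt² = 1086.98, Σst = 2388.56
nΣst − ΣsΣt = 9554.24 − 9239.76 = 314.48
nΣs² − (Σs)² = 24352.08 − 21785.76 = 2566.32; nΣt² − (Σt)² = 4347.92 − 3918.76 = 429.16
r = 314.48 / √(2566.32 × 429.16) = 314.48 / 1049.4579 ≈ 0.300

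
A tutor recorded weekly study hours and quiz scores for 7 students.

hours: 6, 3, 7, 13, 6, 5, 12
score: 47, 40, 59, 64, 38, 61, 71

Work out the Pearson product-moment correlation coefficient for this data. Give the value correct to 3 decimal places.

0.745

n = 7, Σx = 52, Σy = 380, Σx² = 468, Σy² = 21592, Σxy = 3032
nΣxy − ΣxΣy = 21224 − 19760 = 1464
nΣx² − (Σx)² = 3276 − 2704 = 572; nΣy² − (Σy)² = 151144 − 144400 = 6744
r = 1464 / √(572 × 6744) = 1464 / 1964.0692 ≈ 0.745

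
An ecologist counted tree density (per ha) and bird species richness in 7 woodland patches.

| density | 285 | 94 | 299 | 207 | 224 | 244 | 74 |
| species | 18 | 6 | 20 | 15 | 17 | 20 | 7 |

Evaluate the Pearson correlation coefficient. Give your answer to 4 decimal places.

0.9610

n = 7, Σx = 1427, Σy = 103, Σx² = 337499, Σy² = 1723, Σxy = 23985
nΣxy − ΣxΣy = 167895 − 146981 = 20914
nΣx² − (Σx)² = 2362493 − 2036329 = 326164; nΣy² − (Σy)² = 12061 − 10609 = 1452
r = 20914 / √(326164 × 1452) = 20914 / 21762.1260 ≈ 0.9610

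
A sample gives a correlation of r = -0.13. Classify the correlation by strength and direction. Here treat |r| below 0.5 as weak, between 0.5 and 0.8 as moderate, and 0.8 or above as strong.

weak negative

r = -0.13 < 0 so the relationship is negative.
|r| = 0.13, which falls in the weak range.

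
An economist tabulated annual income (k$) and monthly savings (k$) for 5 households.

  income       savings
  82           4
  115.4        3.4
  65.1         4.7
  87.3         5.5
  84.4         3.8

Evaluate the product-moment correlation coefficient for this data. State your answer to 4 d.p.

-0.5181

n = 5, Σx = 434.2, Σy = 21.4, Σx² = 39023.82, Σy² = 94.34, Σxy = 1827.2
nΣxy − ΣxΣy = 9136 − 9291.88 = -155.88
nΣx² − (Σx)² = 195119.1 − 188529.64 = 6589.46; nΣy² − (Σy)² = 471.7 − 457.96 = 13.74
r = -155.88 / √(6589.46 × 13.74) = -155.88 / 300.8973 ≈ -0.5181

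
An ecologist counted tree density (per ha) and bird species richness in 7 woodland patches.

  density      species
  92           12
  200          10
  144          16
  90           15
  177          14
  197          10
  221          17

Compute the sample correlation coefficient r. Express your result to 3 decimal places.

-0.101

n = 7, Σx = 1121, Σy = 94, Σx² = 196279, Σy² = 1310, Σxy = 14963
nΣxy − ΣxΣy = 104741 − 105374 = -633
nΣx² − (Σx)² = 1373953 − 1256641 = 117312; nΣy² − (Σy)² = 9170 − 8836 = 334
r = -633 / √(117312 × 334) = -633 / 6259.5693 ≈ -0.101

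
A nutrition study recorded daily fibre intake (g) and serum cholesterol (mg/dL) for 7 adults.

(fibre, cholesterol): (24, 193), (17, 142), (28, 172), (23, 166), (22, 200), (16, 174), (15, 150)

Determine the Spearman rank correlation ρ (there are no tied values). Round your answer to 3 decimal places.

0.357

Rank fibre: 6, 3, 7, 5, 4, 2, 1
Rank cholesterol: 6, 1, 4, 3, 7, 5, 2
d = rank(fibre) − rank(cholesterol): 0, 2, 3, 2, -3, -3, -1; Σd² = 36
ρ = 1 − 6Σd² / [n(n²−1)] = 1 − 6×36 / (7×48) = 1 − 216/336 ≈ 0.357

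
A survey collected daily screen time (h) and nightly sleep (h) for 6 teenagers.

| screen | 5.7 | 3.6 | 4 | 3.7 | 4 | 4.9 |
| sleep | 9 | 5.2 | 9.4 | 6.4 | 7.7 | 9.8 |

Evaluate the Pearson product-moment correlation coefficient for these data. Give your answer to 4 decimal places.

0.6802

n = 6, Σx = 25.9, Σy = 47.5, Σx² = 115.15, Σy² = 392.69, Σxy = 210.12
nΣxy − ΣxΣy = 1260.72 − 1230.25 = 30.47
nΣx² − (Σx)² = 690.9 − 670.81 = 20.09; nΣy² − (Σy)² = 2356.14 − 2256.25 = 99.89
r = 30.47 / √(20.09 × 99.89) = 30.47 / 44.7972 ≈ 0.6802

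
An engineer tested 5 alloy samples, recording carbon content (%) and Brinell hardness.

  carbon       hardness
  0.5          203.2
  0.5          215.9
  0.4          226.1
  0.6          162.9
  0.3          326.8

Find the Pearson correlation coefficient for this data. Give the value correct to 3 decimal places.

-0.949

n = 5, Σx = 2.3, Σy = 1134.9, Σx² = 1.11, Σy² = 272358.91, Σxy = 495.77
nΣxy − ΣxΣy = 2478.85 − 2610.27 = -131.42
nΣx² − (Σx)² = 5.55 − 5.29 = 0.26; nΣy² − (Σy)² = 1361794.55 − 1287998.01 = 73796.54
r = -131.42 / √(0.26 × 73796.54) = -131.42 / 138.5175 ≈ -0.949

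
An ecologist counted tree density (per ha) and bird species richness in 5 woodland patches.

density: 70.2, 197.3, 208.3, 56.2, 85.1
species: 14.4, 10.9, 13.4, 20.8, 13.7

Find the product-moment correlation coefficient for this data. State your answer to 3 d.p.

-0.691

n = 5, Σx = 617.1, Σy = 73.2, Σx² = 97644.67, Σy² = 1126.06, Σxy = 8287.5
nΣxy − ΣxΣy = 41437.5 − 45171.72 = -3734.22
nΣx² − (Σx)² = 488223.35 − 380812.41 = 107410.94; nΣy² − (Σy)² = 5630.3 − 5358.24 = 272.06
r = -3734.22 / √(107410.94 × 272.06) = -3734.22 / 5405.7581 ≈ -0.691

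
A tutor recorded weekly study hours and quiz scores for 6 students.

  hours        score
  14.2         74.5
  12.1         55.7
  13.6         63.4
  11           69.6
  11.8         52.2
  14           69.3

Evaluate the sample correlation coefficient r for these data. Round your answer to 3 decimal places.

n = 6, Σx = 76.7, Σy = 384.7, Σx² = 989.25, Σy² = 25043.79, Σxy = 4945.87
nΣxy − ΣxΣy = 29675.22 − 29506.49 = 168.73
nΣx² − (Σx)² = 5935.5 − 5882.89 = 52.61; nΣy² − (Σy)² = 150262.74 − 147994.09 = 2268.65
r = 168.73 / √(52.61 × 2268.65) = 168.73 / 345.4760 ≈ 0.488

0.488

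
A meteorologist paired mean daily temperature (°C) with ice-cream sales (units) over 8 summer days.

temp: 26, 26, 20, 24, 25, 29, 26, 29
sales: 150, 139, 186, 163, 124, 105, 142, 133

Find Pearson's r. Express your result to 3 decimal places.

n = 8, Σx = 205, Σy = 1142, Σx² = 5311, Σy² = 167240, Σxy = 28840
nΣxy − ΣxΣy = 230720 − 234110 = -3390
nΣx² − (Σx)² = 42488 − 42025 = 463; nΣy² − (Σy)² = 1337920 − 1304164 = 33756
r = -3390 / √(463 × 33756) = -3390 / 3953.3565 ≈ -0.857

-0.857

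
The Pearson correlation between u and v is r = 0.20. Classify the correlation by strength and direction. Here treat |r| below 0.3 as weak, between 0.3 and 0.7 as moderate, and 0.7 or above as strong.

weak positive

r = 0.20 > 0 so the relationship is positive.
|r| = 0.20, which falls in the weak range.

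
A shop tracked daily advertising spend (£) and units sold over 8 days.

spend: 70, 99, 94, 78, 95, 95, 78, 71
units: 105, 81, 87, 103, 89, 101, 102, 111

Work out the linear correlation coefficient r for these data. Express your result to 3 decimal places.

-0.861

n = 8, Σx = 680, Σy = 779, Σx² = 58796, Σy² = 76611, Σxy = 65468
nΣxy − ΣxΣy = 523744 − 529720 = -5976
nΣx² − (Σx)² = 470368 − 462400 = 7968; nΣy² − (Σy)² = 612888 − 606841 = 6047
r = -5976 / √(7968 × 6047) = -5976 / 6941.3612 ≈ -0.861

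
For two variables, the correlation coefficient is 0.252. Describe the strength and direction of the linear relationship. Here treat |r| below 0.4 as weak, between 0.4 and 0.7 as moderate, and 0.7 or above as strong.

r = 0.252 > 0 so the relationship is positive.
|r| = 0.252, which falls in the weak range.

weak positive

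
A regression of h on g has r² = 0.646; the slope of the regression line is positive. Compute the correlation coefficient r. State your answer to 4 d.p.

0.8037

|r| = √0.646 = 0.8037
The association is positive, so r = 0.8037.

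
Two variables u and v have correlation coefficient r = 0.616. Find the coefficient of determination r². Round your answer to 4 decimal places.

r² = (0.616)² = 0.3795

0.3795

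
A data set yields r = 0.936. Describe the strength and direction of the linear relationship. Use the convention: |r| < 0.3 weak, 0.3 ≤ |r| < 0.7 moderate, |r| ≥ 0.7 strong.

strong positive

r = 0.936 > 0 so the relationship is positive.
|r| = 0.936, which falls in the strong range.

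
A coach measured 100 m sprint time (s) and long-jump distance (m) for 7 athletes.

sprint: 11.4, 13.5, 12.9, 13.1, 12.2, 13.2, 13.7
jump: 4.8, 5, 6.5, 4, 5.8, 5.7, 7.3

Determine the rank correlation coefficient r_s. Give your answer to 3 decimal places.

Rank sprint: 1, 6, 3, 4, 2, 5, 7
Rank jump: 2, 3, 6, 1, 5, 4, 7
d = rank(sprint) − rank(jump): -1, 3, -3, 3, -3, 1, 0; Σd² = 38
ρ = 1 − 6Σd² / [n(n²−1)] = 1 − 6×38 / (7×48) = 1 − 228/336 ≈ 0.321

0.321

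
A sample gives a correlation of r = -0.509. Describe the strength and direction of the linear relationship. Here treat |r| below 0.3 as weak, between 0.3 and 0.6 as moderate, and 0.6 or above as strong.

r = -0.509 < 0 so the relationship is negative.
|r| = 0.509, which falls in the moderate range.

moderate negative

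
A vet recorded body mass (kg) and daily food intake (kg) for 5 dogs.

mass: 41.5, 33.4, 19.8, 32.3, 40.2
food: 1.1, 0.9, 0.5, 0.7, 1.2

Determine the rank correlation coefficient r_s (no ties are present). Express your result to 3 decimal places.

0.900

Rank mass: 5, 3, 1, 2, 4
Rank food: 4, 3, 1, 2, 5
d = rank(mass) − rank(food): 1, 0, 0, 0, -1; Σd² = 2
ρ = 1 − 6Σd² / [n(n²−1)] = 1 − 6×2 / (5×24) = 1 − 12/120 ≈ 0.900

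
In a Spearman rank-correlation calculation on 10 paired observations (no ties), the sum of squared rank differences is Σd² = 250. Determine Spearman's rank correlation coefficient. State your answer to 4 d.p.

ρ = 1 − 6Σd² / [n(n²−1)] = 1 − 6×250 / (10×99)
  = 1 − 1500/990 = 1 − 1.51515 ≈ -0.5152

-0.5152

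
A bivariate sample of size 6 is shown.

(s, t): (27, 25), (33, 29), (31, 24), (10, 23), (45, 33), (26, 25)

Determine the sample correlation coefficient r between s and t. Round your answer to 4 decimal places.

n = 6, Σs = 172, Σt = 159, Σs² = 5580, Σt² = 4285, Σst = 4741
nΣst − ΣsΣt = 28446 − 27348 = 1098
nΣs² − (Σs)² = 33480 − 29584 = 3896; nΣt² − (Σt)² = 25710 − 25281 = 429
r = 1098 / √(3896 × 429) = 1098 / 1292.8202 ≈ 0.8493

0.8493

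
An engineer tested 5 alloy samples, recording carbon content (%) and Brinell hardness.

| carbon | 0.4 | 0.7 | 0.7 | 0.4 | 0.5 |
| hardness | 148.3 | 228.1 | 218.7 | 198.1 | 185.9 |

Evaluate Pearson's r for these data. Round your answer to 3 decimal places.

n = 5, Σx = 2.7, Σy = 979.1, Σx² = 1.55, Σy² = 195654.61, Σxy = 544.27
nΣxy − ΣxΣy = 2721.35 − 2643.57 = 77.78
nΣx² − (Σx)² = 7.75 − 7.29 = 0.46; nΣy² − (Σy)² = 978273.05 − 958636.81 = 19636.24
r = 77.78 / √(0.46 × 19636.24) = 77.78 / 95.0404 ≈ 0.818

0.818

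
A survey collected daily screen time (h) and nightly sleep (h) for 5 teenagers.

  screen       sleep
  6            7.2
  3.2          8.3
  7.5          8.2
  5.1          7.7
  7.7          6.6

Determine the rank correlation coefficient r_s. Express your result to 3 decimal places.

Rank screen: 3, 1, 4, 2, 5
Rank sleep: 2, 5, 4, 3, 1
d = rank(screen) − rank(sleep): 1, -4, 0, -1, 4; Σd² = 34
ρ = 1 − 6Σd² / [n(n²−1)] = 1 − 6×34 / (5×24) = 1 − 204/120 ≈ -0.700

-0.700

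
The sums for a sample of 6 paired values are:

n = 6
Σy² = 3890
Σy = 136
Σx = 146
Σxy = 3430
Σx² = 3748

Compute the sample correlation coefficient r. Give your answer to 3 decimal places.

r = (nΣxy − ΣxΣy) / √[(nΣx² − (Σx)²)(nΣy² − (Σy)²)]
Numerator: 6×3430 − 146×136 = 724
Denominator: √[(22488 − 21316)(23340 − 18496)] = √[1172 × 4844] = 2382.6808
r = 724 / 2382.6808 ≈ 0.304

0.304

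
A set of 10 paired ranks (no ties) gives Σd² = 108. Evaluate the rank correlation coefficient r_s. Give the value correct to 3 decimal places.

0.345

ρ = 1 − 6Σd² / [n(n²−1)] = 1 − 6×108 / (10×99)
  = 1 − 648/990 = 1 − 0.6545 ≈ 0.345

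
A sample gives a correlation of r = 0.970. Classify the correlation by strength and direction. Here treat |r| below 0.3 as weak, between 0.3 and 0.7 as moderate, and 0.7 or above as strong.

r = 0.970 > 0 so the relationship is positive.
|r| = 0.970, which falls in the strong range.

strong positive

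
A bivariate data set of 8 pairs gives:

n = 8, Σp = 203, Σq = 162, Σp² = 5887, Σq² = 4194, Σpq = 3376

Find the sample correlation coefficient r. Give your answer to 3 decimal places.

-0.896

r = (nΣpq − ΣpΣq) / √[(nΣp² − (Σp)²)(nΣq² − (Σq)²)]
Numerator: 8×3376 − 203×162 = -5878
Denominator: √[(47096 − 41209)(33552 − 26244)] = √[5887 × 7308] = 6559.1307
r = -5878 / 6559.1307 ≈ -0.896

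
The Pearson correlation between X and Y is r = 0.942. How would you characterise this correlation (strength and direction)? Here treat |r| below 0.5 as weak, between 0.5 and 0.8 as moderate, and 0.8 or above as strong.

strong positive

r = 0.942 > 0 so the relationship is positive.
|r| = 0.942, which falls in the strong range.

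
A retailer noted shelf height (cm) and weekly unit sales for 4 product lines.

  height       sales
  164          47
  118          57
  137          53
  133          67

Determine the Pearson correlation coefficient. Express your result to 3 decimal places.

-0.633

n = 4, Σx = 552, Σy = 224, Σx² = 77278, Σy² = 12756, Σxy = 30606
nΣxy − ΣxΣy = 122424 − 123648 = -1224
nΣx² − (Σx)² = 309112 − 304704 = 4408; nΣy² − (Σy)² = 51024 − 50176 = 848
r = -1224 / √(4408 × 848) = -1224 / 1933.3867 ≈ -0.633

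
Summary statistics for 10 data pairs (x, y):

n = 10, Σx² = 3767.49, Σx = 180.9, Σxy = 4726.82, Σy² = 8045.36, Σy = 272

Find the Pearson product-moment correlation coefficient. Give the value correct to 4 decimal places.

r = (nΣxy − ΣxΣy) / √[(nΣx² − (Σx)²)(nΣy² − (Σy)²)]
Numerator: 10×4726.82 − 180.9×272 = -1936.6
Denominator: √[(37674.9 − 32724.81)(80453.6 − 73984)] = √[4950.09 × 6469.6] = 5659.0726
r = -1936.6 / 5659.0726 ≈ -0.3422

-0.3422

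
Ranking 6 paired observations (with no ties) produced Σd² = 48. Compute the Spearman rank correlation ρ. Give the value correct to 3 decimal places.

ρ = 1 − 6Σd² / [n(n²−1)] = 1 − 6×48 / (6×35)
  = 1 − 288/210 = 1 − 1.3714 ≈ -0.371

-0.371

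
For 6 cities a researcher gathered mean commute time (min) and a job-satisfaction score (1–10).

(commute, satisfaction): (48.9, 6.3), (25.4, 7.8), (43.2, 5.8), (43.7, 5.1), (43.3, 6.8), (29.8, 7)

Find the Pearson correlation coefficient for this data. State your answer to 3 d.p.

n = 6, Σx = 234.3, Σy = 38.8, Σx² = 9575.23, Σy² = 255.42, Σxy = 1482.66
nΣxy − ΣxΣy = 8895.96 − 9090.84 = -194.88
nΣx² − (Σx)² = 57451.38 − 54896.49 = 2554.89; nΣy² − (Σy)² = 1532.52 − 1505.44 = 27.08
r = -194.88 / √(2554.89 × 27.08) = -194.88 / 263.0331 ≈ -0.741

-0.741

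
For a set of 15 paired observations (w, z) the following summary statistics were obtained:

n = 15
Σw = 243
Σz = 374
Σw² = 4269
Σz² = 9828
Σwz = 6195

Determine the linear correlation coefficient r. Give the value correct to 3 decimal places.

r = (nΣwz − ΣwΣz) / √[(nΣw² − (Σw)²)(nΣz² − (Σz)²)]
Numerator: 15×6195 − 243×374 = 2043
Denominator: √[(64035 − 59049)(147420 − 139876)] = √[4986 × 7544] = 6133.0567
r = 2043 / 6133.0567 ≈ 0.333

0.333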